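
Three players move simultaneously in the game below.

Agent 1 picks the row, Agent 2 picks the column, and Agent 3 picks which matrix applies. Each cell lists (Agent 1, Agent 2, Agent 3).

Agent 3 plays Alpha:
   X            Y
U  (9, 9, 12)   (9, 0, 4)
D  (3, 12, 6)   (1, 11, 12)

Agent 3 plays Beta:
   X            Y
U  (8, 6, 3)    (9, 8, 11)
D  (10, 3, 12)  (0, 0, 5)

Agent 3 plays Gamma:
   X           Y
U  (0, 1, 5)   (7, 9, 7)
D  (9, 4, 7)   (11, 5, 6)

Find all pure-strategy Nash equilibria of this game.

Agent 1 against (X, Alpha): payoffs 9, 3 → best response U.
Agent 1 against (X, Beta): payoffs 8, 10 → best response D.
Agent 1 against (X, Gamma): payoffs 0, 9 → best response D.
Agent 1 against (Y, Alpha): payoffs 9, 1 → best response U.
Agent 1 against (Y, Beta): payoffs 9, 0 → best response U.
Agent 1 against (Y, Gamma): payoffs 7, 11 → best response D.
Agent 2 against (U, Alpha): payoffs 9, 0 → best response X.
Agent 2 against (U, Beta): payoffs 6, 8 → best response Y.
Agent 2 against (U, Gamma): payoffs 1, 9 → best response Y.
Agent 2 against (D, Alpha): payoffs 12, 11 → best response X.
Agent 2 against (D, Beta): payoffs 3, 0 → best response X.
Agent 2 against (D, Gamma): payoffs 4, 5 → best response Y.
Agent 3 against (U, X): payoffs 12, 3, 5 → best response Alpha.
Agent 3 against (U, Y): payoffs 4, 11, 7 → best response Beta.
Agent 3 against (D, X): payoffs 6, 12, 7 → best response Beta.
Agent 3 against (D, Y): payoffs 12, 5, 6 → best response Alpha.
Mutual best responses: (U, X, Alpha); (U, Y, Beta); (D, X, Beta).

(U, X, Alpha) and (U, Y, Beta) and (D, X, Beta)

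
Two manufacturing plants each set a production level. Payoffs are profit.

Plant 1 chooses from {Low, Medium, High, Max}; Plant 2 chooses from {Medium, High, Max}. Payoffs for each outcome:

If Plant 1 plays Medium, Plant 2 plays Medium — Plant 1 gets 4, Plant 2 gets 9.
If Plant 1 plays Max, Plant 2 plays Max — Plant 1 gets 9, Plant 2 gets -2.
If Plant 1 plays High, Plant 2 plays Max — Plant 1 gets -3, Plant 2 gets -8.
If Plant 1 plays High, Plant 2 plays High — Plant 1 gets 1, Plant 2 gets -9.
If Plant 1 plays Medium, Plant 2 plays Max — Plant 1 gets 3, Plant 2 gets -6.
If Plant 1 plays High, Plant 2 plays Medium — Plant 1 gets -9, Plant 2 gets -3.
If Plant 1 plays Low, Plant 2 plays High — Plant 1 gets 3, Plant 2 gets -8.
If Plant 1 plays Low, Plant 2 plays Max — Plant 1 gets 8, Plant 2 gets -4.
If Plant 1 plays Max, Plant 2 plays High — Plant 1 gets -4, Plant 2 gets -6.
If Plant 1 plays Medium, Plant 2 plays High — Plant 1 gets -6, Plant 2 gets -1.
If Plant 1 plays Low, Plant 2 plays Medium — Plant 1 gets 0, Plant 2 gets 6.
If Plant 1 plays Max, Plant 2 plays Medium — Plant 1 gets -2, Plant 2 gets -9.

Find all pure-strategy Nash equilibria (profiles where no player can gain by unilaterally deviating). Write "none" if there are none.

The pure Nash equilibria are (Medium, Medium), (Max, Max).

Mark each player's best response to every combination of opponents' strategies; a profile where every player is best-responding is a pure Nash equilibrium.
Plant 1 against Medium: payoffs 0, 4, -9, -2 → best response Medium.
Plant 1 against High: payoffs 3, -6, 1, -4 → best response Low.
Plant 1 against Max: payoffs 8, 3, -3, 9 → best response Max.
Plant 2 against Low: payoffs 6, -8, -4 → best response Medium.
Plant 2 against Medium: payoffs 9, -1, -6 → best response Medium.
Plant 2 against High: payoffs -3, -9, -8 → best response Medium.
Plant 2 against Max: payoffs -9, -6, -2 → best response Max.
Mutual best responses: (Medium, Medium); (Max, Max).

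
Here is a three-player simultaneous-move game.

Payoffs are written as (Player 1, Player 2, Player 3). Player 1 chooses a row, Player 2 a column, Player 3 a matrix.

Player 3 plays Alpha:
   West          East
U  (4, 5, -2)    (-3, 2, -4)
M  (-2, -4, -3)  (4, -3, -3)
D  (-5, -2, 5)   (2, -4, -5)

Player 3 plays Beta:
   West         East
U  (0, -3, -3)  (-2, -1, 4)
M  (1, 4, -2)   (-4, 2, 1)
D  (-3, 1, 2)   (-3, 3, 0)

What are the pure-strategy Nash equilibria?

Player 1 against (West, Alpha): payoffs 4, -2, -5 → best response U.
Player 1 against (West, Beta): payoffs 0, 1, -3 → best response M.
Player 1 against (East, Alpha): payoffs -3, 4, 2 → best response M.
Player 1 against (East, Beta): payoffs -2, -4, -3 → best response U.
Player 2 against (U, Alpha): payoffs 5, 2 → best response West.
Player 2 against (U, Beta): payoffs -3, -1 → best response East.
Player 2 against (M, Alpha): payoffs -4, -3 → best response East.
Player 2 against (M, Beta): payoffs 4, 2 → best response West.
Player 2 against (D, Alpha): payoffs -2, -4 → best response West.
Player 2 against (D, Beta): payoffs 1, 3 → best response East.
Player 3 against (U, West): payoffs -2, -3 → best response Alpha.
Player 3 against (U, East): payoffs -4, 4 → best response Beta.
Player 3 against (M, West): payoffs -3, -2 → best response Beta.
Player 3 against (M, East): payoffs -3, 1 → best response Beta.
Player 3 against (D, West): payoffs 5, 2 → best response Alpha.
Player 3 against (D, East): payoffs -5, 0 → best response Beta.
Mutual best responses: (U, West, Alpha); (U, East, Beta); (M, West, Beta).

Pure-strategy Nash equilibria: (U, West, Alpha) and (U, East, Beta) and (M, West, Beta)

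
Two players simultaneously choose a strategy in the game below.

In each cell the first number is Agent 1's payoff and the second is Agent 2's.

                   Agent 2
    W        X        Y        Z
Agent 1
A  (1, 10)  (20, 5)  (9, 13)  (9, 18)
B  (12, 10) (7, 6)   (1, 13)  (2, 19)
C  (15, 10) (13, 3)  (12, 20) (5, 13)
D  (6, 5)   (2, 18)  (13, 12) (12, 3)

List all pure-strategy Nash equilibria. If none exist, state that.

No pure-strategy Nash equilibrium.

Agent 1 against W: payoffs 1, 12, 15, 6 → best response C.
Agent 1 against X: payoffs 20, 7, 13, 2 → best response A.
Agent 1 against Y: payoffs 9, 1, 12, 13 → best response D.
Agent 1 against Z: payoffs 9, 2, 5, 12 → best response D.
Agent 2 against A: payoffs 10, 5, 13, 18 → best response Z.
Agent 2 against B: payoffs 10, 6, 13, 19 → best response Z.
Agent 2 against C: payoffs 10, 3, 20, 13 → best response Y.
Agent 2 against D: payoffs 5, 18, 12, 3 → best response X.
No profile is a mutual best response for all players.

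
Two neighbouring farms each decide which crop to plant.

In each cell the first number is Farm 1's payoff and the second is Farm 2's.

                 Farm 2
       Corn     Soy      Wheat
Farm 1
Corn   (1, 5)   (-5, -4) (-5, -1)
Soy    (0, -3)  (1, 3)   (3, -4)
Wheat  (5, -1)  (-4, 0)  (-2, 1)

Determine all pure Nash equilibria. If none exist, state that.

Farm 1 against Corn: payoffs 1, 0, 5 → best response Wheat.
Farm 1 against Soy: payoffs -5, 1, -4 → best response Soy.
Farm 1 against Wheat: payoffs -5, 3, -2 → best response Soy.
Farm 2 against Corn: payoffs 5, -4, -1 → best response Corn.
Farm 2 against Soy: payoffs -3, 3, -4 → best response Soy.
Farm 2 against Wheat: payoffs -1, 0, 1 → best response Wheat.
Mutual best responses: (Soy, Soy).

Pure NE: (Soy, Soy)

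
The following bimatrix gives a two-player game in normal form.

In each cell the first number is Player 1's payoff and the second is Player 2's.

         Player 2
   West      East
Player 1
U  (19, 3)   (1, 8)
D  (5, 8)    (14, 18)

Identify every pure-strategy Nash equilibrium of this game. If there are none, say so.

Pure NE: (D, East)

Player 1 against West: payoffs 19, 5 → best response U.
Player 1 against East: payoffs 1, 14 → best response D.
Player 2 against U: payoffs 3, 8 → best response East.
Player 2 against D: payoffs 8, 18 → best response East.
Mutual best responses: (D, East).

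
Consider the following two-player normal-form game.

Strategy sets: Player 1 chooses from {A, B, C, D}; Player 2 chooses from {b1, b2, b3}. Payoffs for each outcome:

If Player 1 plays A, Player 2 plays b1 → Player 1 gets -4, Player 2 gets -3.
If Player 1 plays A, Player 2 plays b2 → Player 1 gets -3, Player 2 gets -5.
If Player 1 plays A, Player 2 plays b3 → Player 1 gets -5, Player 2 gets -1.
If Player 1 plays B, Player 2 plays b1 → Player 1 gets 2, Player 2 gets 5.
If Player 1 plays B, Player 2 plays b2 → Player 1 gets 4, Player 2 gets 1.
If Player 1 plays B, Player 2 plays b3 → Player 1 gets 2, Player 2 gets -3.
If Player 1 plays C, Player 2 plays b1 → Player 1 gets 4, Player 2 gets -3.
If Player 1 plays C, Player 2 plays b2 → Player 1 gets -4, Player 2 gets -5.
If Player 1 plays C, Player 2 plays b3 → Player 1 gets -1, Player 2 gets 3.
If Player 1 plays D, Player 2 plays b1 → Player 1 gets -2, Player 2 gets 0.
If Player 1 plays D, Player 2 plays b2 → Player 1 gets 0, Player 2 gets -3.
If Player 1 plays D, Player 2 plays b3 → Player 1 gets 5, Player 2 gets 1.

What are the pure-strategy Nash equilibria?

(D, b3)

Check each profile: it is a Nash equilibrium iff no player can strictly gain by switching unilaterally.
(A, b1): Player 1 can switch to B (-4 → 2). Not NE.
(A, b2): Player 1 can switch to B (-3 → 4). Not NE.
(A, b3): Player 1 can switch to B (-5 → 2). Not NE.
(B, b1): Player 1 can switch to C (2 → 4). Not NE.
(B, b2): Player 2 can switch to b1 (1 → 5). Not NE.
(B, b3): Player 1 can switch to D (2 → 5). Not NE.
(C, b1): Player 2 can switch to b3 (-3 → 3). Not NE.
(C, b2): Player 1 can switch to A (-4 → -3). Not NE.
(C, b3): Player 1 can switch to B (-1 → 2). Not NE.
(D, b1): Player 1 can switch to B (-2 → 2). Not NE.
(D, b3): Player 1 gets 5, best alternative 2; Player 2 gets 1, best alternative 0. No profitable deviation — NE.
(The remaining 1 profile has a profitable deviation by the same check.)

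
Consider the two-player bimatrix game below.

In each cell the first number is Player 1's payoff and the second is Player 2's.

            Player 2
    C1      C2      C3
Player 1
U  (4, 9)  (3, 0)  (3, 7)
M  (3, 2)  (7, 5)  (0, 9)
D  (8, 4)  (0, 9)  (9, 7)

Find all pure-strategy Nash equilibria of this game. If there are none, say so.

This game has no pure Nash equilibrium.

Check each profile: it is a Nash equilibrium iff no player can strictly gain by switching unilaterally.
(U, C1): Player 1 can switch to D (4 → 8). Not NE.
(U, C2): Player 1 can switch to M (3 → 7). Not NE.
(U, C3): Player 1 can switch to D (3 → 9). Not NE.
(M, C1): Player 1 can switch to U (3 → 4). Not NE.
(M, C2): Player 2 can switch to C3 (5 → 9). Not NE.
(M, C3): Player 1 can switch to U (0 → 3). Not NE.
(The remaining 3 profiles each have a profitable deviation by the same check.)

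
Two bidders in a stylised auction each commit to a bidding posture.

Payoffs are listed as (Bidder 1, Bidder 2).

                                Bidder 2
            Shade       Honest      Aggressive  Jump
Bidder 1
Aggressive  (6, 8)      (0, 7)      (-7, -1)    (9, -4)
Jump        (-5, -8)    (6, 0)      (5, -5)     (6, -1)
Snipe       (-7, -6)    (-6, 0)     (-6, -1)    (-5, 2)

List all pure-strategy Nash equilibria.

Pure-strategy Nash equilibria: (Aggressive, Shade) and (Jump, Honest)

(Aggressive, Shade): Bidder 1 gets 6, best alternative -5; Bidder 2 gets 8, best alternative 7. No profitable deviation — NE.
(Aggressive, Honest): Bidder 1 can switch to Jump (0 → 6). Not NE.
(Aggressive, Aggressive): Bidder 1 can switch to Jump (-7 → 5). Not NE.
(Aggressive, Jump): Bidder 2 can switch to Shade (-4 → 8). Not NE.
(Jump, Shade): Bidder 1 can switch to Aggressive (-5 → 6). Not NE.
(Jump, Honest): Bidder 1 gets 6, best alternative 0; Bidder 2 gets 0, best alternative -1. No profitable deviation — NE.
(Jump, Aggressive): Bidder 2 can switch to Honest (-5 → 0). Not NE.
(Jump, Jump): Bidder 1 can switch to Aggressive (6 → 9). Not NE.
(Snipe, Shade): Bidder 1 can switch to Aggressive (-7 → 6). Not NE.
(Snipe, Honest): Bidder 1 can switch to Aggressive (-6 → 0). Not NE.
(Snipe, Aggressive): Bidder 1 can switch to Jump (-6 → 5). Not NE.
(Snipe, Jump): Bidder 1 can switch to Aggressive (-5 → 9). Not NE.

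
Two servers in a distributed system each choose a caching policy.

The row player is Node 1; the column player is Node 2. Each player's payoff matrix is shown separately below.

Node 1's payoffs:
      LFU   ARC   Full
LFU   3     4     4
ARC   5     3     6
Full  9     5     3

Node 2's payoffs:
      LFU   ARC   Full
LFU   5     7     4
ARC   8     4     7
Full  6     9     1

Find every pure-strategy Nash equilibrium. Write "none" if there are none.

Pure NE: (Full, ARC)

Mark each player's best response to every combination of opponents' strategies; a profile where every player is best-responding is a pure Nash equilibrium.
Node 1 against LFU: payoffs 3, 5, 9 → best response Full.
Node 1 against ARC: payoffs 4, 3, 5 → best response Full.
Node 1 against Full: payoffs 4, 6, 3 → best response ARC.
Node 2 against LFU: payoffs 5, 7, 4 → best response ARC.
Node 2 against ARC: payoffs 8, 4, 7 → best response LFU.
Node 2 against Full: payoffs 6, 9, 1 → best response ARC.
Mutual best responses: (Full, ARC).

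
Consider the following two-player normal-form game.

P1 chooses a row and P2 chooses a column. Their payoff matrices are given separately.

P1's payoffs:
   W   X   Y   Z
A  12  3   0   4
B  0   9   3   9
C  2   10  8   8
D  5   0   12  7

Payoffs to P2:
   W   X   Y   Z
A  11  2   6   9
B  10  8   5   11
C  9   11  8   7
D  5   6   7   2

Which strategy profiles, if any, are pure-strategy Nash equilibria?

(A, W), (B, Z), (C, X), (D, Y)

P1 against W: payoffs 12, 0, 2, 5 → best response A.
P1 against X: payoffs 3, 9, 10, 0 → best response C.
P1 against Y: payoffs 0, 3, 8, 12 → best response D.
P1 against Z: payoffs 4, 9, 8, 7 → best response B.
P2 against A: payoffs 11, 2, 6, 9 → best response W.
P2 against B: payoffs 10, 8, 5, 11 → best response Z.
P2 against C: payoffs 9, 11, 8, 7 → best response X.
P2 against D: payoffs 5, 6, 7, 2 → best response Y.
Mutual best responses: (A, W); (B, Z); (C, X); (D, Y).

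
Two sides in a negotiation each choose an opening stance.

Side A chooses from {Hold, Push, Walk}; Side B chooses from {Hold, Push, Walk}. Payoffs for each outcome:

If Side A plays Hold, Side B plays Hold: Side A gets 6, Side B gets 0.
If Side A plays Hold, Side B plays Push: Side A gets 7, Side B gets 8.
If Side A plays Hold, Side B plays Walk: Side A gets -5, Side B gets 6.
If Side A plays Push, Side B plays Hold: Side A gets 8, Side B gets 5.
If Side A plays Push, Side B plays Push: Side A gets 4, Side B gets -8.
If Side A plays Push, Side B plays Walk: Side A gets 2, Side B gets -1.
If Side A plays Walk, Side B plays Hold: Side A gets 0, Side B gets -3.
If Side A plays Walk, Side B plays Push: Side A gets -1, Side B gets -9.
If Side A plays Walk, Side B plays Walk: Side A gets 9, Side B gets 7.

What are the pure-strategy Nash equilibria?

(Hold, Push), (Push, Hold), (Walk, Walk)

(Hold, Hold): Side A can switch to Push (6 → 8). Not NE.
(Hold, Push): Side A gets 7, best alternative 4; Side B gets 8, best alternative 6. No profitable deviation — NE.
(Hold, Walk): Side A can switch to Push (-5 → 2). Not NE.
(Push, Hold): Side A gets 8, best alternative 6; Side B gets 5, best alternative -1. No profitable deviation — NE.
(Push, Push): Side A can switch to Hold (4 → 7). Not NE.
(Push, Walk): Side A can switch to Walk (2 → 9). Not NE.
(Walk, Hold): Side A can switch to Hold (0 → 6). Not NE.
(Walk, Push): Side A can switch to Hold (-1 → 7). Not NE.
(Walk, Walk): Side A gets 9, best alternative 2; Side B gets 7, best alternative -3. No profitable deviation — NE.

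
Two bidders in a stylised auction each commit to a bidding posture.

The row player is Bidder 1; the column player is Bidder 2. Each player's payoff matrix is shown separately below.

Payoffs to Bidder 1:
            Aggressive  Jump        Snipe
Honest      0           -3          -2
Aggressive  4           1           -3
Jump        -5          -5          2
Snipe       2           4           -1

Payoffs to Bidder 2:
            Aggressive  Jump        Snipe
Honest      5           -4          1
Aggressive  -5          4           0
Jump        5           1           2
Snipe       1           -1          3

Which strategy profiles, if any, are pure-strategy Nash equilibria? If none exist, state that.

This game has no pure Nash equilibrium.

Bidder 1 against Aggressive: payoffs 0, 4, -5, 2 → best response Aggressive.
Bidder 1 against Jump: payoffs -3, 1, -5, 4 → best response Snipe.
Bidder 1 against Snipe: payoffs -2, -3, 2, -1 → best response Jump.
Bidder 2 against Honest: payoffs 5, -4, 1 → best response Aggressive.
Bidder 2 against Aggressive: payoffs -5, 4, 0 → best response Jump.
Bidder 2 against Jump: payoffs 5, 1, 2 → best response Aggressive.
Bidder 2 against Snipe: payoffs 1, -1, 3 → best response Snipe.
No profile is a mutual best response for all players.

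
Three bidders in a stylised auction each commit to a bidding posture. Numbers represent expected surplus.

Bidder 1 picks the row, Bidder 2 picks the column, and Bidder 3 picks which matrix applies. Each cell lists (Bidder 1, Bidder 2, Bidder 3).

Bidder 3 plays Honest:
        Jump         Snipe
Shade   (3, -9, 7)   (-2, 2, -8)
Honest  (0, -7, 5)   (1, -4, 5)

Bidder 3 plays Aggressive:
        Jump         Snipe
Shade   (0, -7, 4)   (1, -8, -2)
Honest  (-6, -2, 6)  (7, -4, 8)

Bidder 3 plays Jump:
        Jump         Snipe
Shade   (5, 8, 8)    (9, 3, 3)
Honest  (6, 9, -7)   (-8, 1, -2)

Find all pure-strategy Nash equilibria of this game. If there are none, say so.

No pure-strategy Nash equilibrium.

For each player, find the best response to each opponent profile; mutual best responses are the pure NE.
Bidder 1 against (Jump, Honest): payoffs 3, 0 → best response Shade.
Bidder 1 against (Jump, Aggressive): payoffs 0, -6 → best response Shade.
Bidder 1 against (Jump, Jump): payoffs 5, 6 → best response Honest.
Bidder 1 against (Snipe, Honest): payoffs -2, 1 → best response Honest.
Bidder 1 against (Snipe, Aggressive): payoffs 1, 7 → best response Honest.
Bidder 1 against (Snipe, Jump): payoffs 9, -8 → best response Shade.
Bidder 2 against (Shade, Honest): payoffs -9, 2 → best response Snipe.
Bidder 2 against (Shade, Aggressive): payoffs -7, -8 → best response Jump.
Bidder 2 against (Shade, Jump): payoffs 8, 3 → best response Jump.
Bidder 2 against (Honest, Honest): payoffs -7, -4 → best response Snipe.
Bidder 2 against (Honest, Aggressive): payoffs -2, -4 → best response Jump.
Bidder 2 against (Honest, Jump): payoffs 9, 1 → best response Jump.
Bidder 3 against (Shade, Jump): payoffs 7, 4, 8 → best response Jump.
Bidder 3 against (Shade, Snipe): payoffs -8, -2, 3 → best response Jump.
Bidder 3 against (Honest, Jump): payoffs 5, 6, -7 → best response Aggressive.
Bidder 3 against (Honest, Snipe): payoffs 5, 8, -2 → best response Aggressive.
No profile is a mutual best response for all players.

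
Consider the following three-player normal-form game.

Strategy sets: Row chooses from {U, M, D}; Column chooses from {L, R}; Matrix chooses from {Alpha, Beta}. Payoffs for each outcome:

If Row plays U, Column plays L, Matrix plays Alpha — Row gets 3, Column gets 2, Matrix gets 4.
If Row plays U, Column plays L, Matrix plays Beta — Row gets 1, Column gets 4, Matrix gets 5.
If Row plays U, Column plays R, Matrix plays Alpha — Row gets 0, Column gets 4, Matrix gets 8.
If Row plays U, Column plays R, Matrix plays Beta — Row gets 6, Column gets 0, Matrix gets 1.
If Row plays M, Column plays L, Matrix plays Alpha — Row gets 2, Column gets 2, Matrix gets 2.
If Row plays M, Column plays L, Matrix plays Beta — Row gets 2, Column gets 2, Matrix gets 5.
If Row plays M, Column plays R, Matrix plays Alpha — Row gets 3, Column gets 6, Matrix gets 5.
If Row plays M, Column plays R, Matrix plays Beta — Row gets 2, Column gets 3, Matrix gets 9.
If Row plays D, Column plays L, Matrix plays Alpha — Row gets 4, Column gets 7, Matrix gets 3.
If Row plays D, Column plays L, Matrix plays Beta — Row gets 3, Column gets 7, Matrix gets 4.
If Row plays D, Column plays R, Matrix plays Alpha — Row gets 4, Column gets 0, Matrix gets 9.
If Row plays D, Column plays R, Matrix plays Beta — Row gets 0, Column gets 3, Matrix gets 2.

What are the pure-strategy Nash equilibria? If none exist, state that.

Mark each player's best response to every combination of opponents' strategies; a profile where every player is best-responding is a pure Nash equilibrium.
Row against (L, Alpha): payoffs 3, 2, 4 → best response D.
Row against (L, Beta): payoffs 1, 2, 3 → best response D.
Row against (R, Alpha): payoffs 0, 3, 4 → best response D.
Row against (R, Beta): payoffs 6, 2, 0 → best response U.
Column against (U, Alpha): payoffs 2, 4 → best response R.
Column against (U, Beta): payoffs 4, 0 → best response L.
Column against (M, Alpha): payoffs 2, 6 → best response R.
Column against (M, Beta): payoffs 2, 3 → best response R.
Column against (D, Alpha): payoffs 7, 0 → best response L.
Column against (D, Beta): payoffs 7, 3 → best response L.
Matrix against (U, L): payoffs 4, 5 → best response Beta.
Matrix against (U, R): payoffs 8, 1 → best response Alpha.
Matrix against (M, L): payoffs 2, 5 → best response Beta.
Matrix against (M, R): payoffs 5, 9 → best response Beta.
Matrix against (D, L): payoffs 3, 4 → best response Beta.
Matrix against (D, R): payoffs 9, 2 → best response Alpha.
Mutual best responses: (D, L, Beta).

Pure NE: (D, L, Beta)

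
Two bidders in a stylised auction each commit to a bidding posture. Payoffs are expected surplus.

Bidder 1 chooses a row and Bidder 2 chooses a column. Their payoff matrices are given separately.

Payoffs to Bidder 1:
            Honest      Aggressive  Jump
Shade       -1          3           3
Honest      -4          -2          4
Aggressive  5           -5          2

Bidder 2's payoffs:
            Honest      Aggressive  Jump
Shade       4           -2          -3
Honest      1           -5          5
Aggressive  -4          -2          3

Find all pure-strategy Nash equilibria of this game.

The unique pure-strategy Nash equilibrium is (Honest, Jump).

Bidder 1 against Honest: payoffs -1, -4, 5 → best response Aggressive.
Bidder 1 against Aggressive: payoffs 3, -2, -5 → best response Shade.
Bidder 1 against Jump: payoffs 3, 4, 2 → best response Honest.
Bidder 2 against Shade: payoffs 4, -2, -3 → best response Honest.
Bidder 2 against Honest: payoffs 1, -5, 5 → best response Jump.
Bidder 2 against Aggressive: payoffs -4, -2, 3 → best response Jump.
Mutual best responses: (Honest, Jump).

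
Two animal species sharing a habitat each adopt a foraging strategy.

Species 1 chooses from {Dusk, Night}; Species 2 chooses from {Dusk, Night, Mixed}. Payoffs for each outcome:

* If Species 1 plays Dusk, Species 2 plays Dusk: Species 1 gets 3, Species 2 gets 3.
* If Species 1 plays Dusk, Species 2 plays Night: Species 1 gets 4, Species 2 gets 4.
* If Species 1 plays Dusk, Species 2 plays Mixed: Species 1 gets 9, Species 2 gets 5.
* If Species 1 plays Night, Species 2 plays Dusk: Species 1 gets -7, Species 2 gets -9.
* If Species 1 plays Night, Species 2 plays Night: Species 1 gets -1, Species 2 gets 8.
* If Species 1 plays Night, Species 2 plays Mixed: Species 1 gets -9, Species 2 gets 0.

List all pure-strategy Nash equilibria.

Pure NE: (Dusk, Mixed)

(Dusk, Dusk): Species 2 can switch to Night (3 → 4). Not NE.
(Dusk, Night): Species 2 can switch to Mixed (4 → 5). Not NE.
(Dusk, Mixed): Species 1 gets 9, best alternative -9; Species 2 gets 5, best alternative 4. No profitable deviation — NE.
(Night, Dusk): Species 1 can switch to Dusk (-7 → 3). Not NE.
(Night, Night): Species 1 can switch to Dusk (-1 → 4). Not NE.
(Night, Mixed): Species 1 can switch to Dusk (-9 → 9). Not NE.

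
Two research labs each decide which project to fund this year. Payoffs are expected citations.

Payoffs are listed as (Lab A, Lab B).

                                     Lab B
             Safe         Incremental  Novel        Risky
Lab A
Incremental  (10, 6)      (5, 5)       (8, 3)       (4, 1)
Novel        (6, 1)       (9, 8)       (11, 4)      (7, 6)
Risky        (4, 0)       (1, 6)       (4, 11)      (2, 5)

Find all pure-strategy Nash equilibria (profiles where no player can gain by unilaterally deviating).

For each strategy profile, look for a profitable unilateral deviation.
(Incremental, Safe): Lab A gets 10, best alternative 6; Lab B gets 6, best alternative 5. No profitable deviation — NE.
(Incremental, Incremental): Lab A can switch to Novel (5 → 9). Not NE.
(Incremental, Novel): Lab A can switch to Novel (8 → 11). Not NE.
(Incremental, Risky): Lab A can switch to Novel (4 → 7). Not NE.
(Novel, Safe): Lab A can switch to Incremental (6 → 10). Not NE.
(Novel, Incremental): Lab A gets 9, best alternative 5; Lab B gets 8, best alternative 6. No profitable deviation — NE.
(Novel, Novel): Lab B can switch to Incremental (4 → 8). Not NE.
(Novel, Risky): Lab B can switch to Incremental (6 → 8). Not NE.
(Risky, Safe): Lab A can switch to Incremental (4 → 10). Not NE.
(Risky, Incremental): Lab A can switch to Incremental (1 → 5). Not NE.
(The remaining 2 profiles each have a profitable deviation by the same check.)

(Incremental, Safe), (Novel, Incremental)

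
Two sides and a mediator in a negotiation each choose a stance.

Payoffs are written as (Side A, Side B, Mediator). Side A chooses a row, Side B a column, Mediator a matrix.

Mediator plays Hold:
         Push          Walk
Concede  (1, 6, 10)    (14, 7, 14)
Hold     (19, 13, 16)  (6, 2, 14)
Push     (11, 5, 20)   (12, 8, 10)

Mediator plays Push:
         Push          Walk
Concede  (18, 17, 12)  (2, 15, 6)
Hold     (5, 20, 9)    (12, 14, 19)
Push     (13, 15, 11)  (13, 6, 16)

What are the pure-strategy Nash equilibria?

Pure-strategy Nash equilibria: (Concede, Push, Push); (Concede, Walk, Hold); (Hold, Push, Hold)

Side A against (Push, Hold): payoffs 1, 19, 11 → best response Hold.
Side A against (Push, Push): payoffs 18, 5, 13 → best response Concede.
Side A against (Walk, Hold): payoffs 14, 6, 12 → best response Concede.
Side A against (Walk, Push): payoffs 2, 12, 13 → best response Push.
Side B against (Concede, Hold): payoffs 6, 7 → best response Walk.
Side B against (Concede, Push): payoffs 17, 15 → best response Push.
Side B against (Hold, Hold): payoffs 13, 2 → best response Push.
Side B against (Hold, Push): payoffs 20, 14 → best response Push.
Side B against (Push, Hold): payoffs 5, 8 → best response Walk.
Side B against (Push, Push): payoffs 15, 6 → best response Push.
Mediator against (Concede, Push): payoffs 10, 12 → best response Push.
Mediator against (Concede, Walk): payoffs 14, 6 → best response Hold.
Mediator against (Hold, Push): payoffs 16, 9 → best response Hold.
Mediator against (Hold, Walk): payoffs 14, 19 → best response Push.
Mediator against (Push, Push): payoffs 20, 11 → best response Hold.
Mediator against (Push, Walk): payoffs 10, 16 → best response Push.
Mutual best responses: (Concede, Push, Push); (Concede, Walk, Hold); (Hold, Push, Hold).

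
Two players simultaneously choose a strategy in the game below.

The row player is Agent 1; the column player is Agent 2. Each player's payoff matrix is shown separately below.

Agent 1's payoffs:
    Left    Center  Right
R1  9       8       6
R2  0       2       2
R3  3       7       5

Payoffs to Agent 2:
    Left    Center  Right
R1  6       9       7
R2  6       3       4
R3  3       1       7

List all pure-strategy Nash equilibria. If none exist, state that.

The unique pure-strategy Nash equilibrium is (R1, Center).

Agent 1 against Left: payoffs 9, 0, 3 → best response R1.
Agent 1 against Center: payoffs 8, 2, 7 → best response R1.
Agent 1 against Right: payoffs 6, 2, 5 → best response R1.
Agent 2 against R1: payoffs 6, 9, 7 → best response Center.
Agent 2 against R2: payoffs 6, 3, 4 → best response Left.
Agent 2 against R3: payoffs 3, 1, 7 → best response Right.
Mutual best responses: (R1, Center).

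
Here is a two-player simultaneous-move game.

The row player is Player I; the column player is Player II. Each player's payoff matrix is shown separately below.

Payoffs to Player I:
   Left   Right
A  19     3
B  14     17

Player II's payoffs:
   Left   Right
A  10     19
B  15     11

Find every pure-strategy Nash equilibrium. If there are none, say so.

Player I against Left: payoffs 19, 14 → best response A.
Player I against Right: payoffs 3, 17 → best response B.
Player II against A: payoffs 10, 19 → best response Right.
Player II against B: payoffs 15, 11 → best response Left.
No profile is a mutual best response for all players.

This game has no pure Nash equilibrium.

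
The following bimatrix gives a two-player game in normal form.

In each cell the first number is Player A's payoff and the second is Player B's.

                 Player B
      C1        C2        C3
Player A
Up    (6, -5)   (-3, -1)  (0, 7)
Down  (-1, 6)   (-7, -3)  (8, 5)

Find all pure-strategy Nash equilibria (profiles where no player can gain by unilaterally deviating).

none

(Up, C1): Player B can switch to C2 (-5 → -1). Not NE.
(Up, C2): Player B can switch to C3 (-1 → 7). Not NE.
(Up, C3): Player A can switch to Down (0 → 8). Not NE.
(Down, C1): Player A can switch to Up (-1 → 6). Not NE.
(Down, C2): Player A can switch to Up (-7 → -3). Not NE.
(Down, C3): Player B can switch to C1 (5 → 6). Not NE.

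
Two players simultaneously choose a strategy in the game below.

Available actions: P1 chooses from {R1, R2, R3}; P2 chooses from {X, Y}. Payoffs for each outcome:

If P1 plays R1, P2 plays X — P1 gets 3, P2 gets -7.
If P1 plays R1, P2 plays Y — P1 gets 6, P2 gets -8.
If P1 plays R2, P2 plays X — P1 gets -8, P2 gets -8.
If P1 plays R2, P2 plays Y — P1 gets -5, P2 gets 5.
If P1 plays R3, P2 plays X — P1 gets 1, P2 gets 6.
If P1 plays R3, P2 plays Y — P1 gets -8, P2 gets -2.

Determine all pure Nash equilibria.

(R1, X)

Mark each player's best response to every combination of opponents' strategies; a profile where every player is best-responding is a pure Nash equilibrium.
P1 against X: payoffs 3, -8, 1 → best response R1.
P1 against Y: payoffs 6, -5, -8 → best response R1.
P2 against R1: payoffs -7, -8 → best response X.
P2 against R2: payoffs -8, 5 → best response Y.
P2 against R3: payoffs 6, -2 → best response X.
Mutual best responses: (R1, X).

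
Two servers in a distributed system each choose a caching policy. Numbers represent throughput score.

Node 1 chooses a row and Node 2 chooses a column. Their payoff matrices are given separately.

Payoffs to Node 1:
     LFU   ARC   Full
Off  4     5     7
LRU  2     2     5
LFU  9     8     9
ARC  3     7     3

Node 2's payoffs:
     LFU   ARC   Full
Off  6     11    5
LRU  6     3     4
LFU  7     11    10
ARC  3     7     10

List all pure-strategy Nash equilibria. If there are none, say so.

(LFU, ARC)

(Off, LFU): Node 1 can switch to LFU (4 → 9). Not NE.
(Off, ARC): Node 1 can switch to LFU (5 → 8). Not NE.
(Off, Full): Node 1 can switch to LFU (7 → 9). Not NE.
(LRU, LFU): Node 1 can switch to Off (2 → 4). Not NE.
(LRU, ARC): Node 1 can switch to Off (2 → 5). Not NE.
(LRU, Full): Node 1 can switch to Off (5 → 7). Not NE.
(LFU, LFU): Node 2 can switch to ARC (7 → 11). Not NE.
(LFU, ARC): Node 1 gets 8, best alternative 7; Node 2 gets 11, best alternative 10. No profitable deviation — NE.
(LFU, Full): Node 2 can switch to ARC (10 → 11). Not NE.
(ARC, LFU): Node 1 can switch to Off (3 → 4). Not NE.
(ARC, ARC): Node 1 can switch to LFU (7 → 8). Not NE.
(The remaining 1 profile has a profitable deviation by the same check.)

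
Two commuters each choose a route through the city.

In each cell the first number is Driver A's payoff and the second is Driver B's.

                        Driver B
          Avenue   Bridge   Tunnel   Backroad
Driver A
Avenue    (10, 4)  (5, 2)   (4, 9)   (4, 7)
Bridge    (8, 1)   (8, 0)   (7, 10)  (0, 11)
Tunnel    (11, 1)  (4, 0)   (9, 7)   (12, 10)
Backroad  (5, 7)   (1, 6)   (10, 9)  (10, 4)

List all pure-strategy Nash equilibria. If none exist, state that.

Pure-strategy Nash equilibria: (Tunnel, Backroad) and (Backroad, Tunnel)

Driver A against Avenue: payoffs 10, 8, 11, 5 → best response Tunnel.
Driver A against Bridge: payoffs 5, 8, 4, 1 → best response Bridge.
Driver A against Tunnel: payoffs 4, 7, 9, 10 → best response Backroad.
Driver A against Backroad: payoffs 4, 0, 12, 10 → best response Tunnel.
Driver B against Avenue: payoffs 4, 2, 9, 7 → best response Tunnel.
Driver B against Bridge: payoffs 1, 0, 10, 11 → best response Backroad.
Driver B against Tunnel: payoffs 1, 0, 7, 10 → best response Backroad.
Driver B against Backroad: payoffs 7, 6, 9, 4 → best response Tunnel.
Mutual best responses: (Tunnel, Backroad); (Backroad, Tunnel).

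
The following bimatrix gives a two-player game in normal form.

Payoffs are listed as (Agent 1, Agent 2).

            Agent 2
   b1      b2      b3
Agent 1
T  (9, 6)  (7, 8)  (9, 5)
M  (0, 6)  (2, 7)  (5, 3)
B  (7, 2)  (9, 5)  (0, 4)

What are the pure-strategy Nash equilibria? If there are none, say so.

Pure NE: (B, b2)

Check each profile: it is a Nash equilibrium iff no player can strictly gain by switching unilaterally.
(T, b1): Agent 2 can switch to b2 (6 → 8). Not NE.
(T, b2): Agent 1 can switch to B (7 → 9). Not NE.
(T, b3): Agent 2 can switch to b1 (5 → 6). Not NE.
(M, b1): Agent 1 can switch to T (0 → 9). Not NE.
(M, b2): Agent 1 can switch to T (2 → 7). Not NE.
(M, b3): Agent 1 can switch to T (5 → 9). Not NE.
(B, b1): Agent 1 can switch to T (7 → 9). Not NE.
(B, b2): Agent 1 gets 9, best alternative 7; Agent 2 gets 5, best alternative 4. No profitable deviation — NE.
(B, b3): Agent 1 can switch to T (0 → 9). Not NE.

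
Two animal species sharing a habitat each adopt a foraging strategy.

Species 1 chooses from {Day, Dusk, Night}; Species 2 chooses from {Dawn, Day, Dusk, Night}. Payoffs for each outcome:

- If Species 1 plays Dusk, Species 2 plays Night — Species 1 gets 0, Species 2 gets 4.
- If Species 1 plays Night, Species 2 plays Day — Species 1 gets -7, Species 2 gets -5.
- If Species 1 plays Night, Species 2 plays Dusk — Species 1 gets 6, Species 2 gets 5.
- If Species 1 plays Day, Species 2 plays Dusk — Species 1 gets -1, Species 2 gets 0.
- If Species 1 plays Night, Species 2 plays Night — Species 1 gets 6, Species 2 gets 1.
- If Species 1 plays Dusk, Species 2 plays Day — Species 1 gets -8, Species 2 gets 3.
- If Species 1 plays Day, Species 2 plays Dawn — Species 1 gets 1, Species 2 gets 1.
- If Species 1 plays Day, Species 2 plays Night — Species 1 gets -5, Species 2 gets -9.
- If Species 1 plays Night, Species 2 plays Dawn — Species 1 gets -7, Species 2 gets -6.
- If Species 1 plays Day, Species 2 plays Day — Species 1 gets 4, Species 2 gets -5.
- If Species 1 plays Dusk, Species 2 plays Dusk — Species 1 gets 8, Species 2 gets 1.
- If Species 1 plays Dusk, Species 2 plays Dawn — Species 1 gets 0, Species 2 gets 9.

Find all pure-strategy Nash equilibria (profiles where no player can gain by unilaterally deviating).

Species 1 against Dawn: payoffs 1, 0, -7 → best response Day.
Species 1 against Day: payoffs 4, -8, -7 → best response Day.
Species 1 against Dusk: payoffs -1, 8, 6 → best response Dusk.
Species 1 against Night: payoffs -5, 0, 6 → best response Night.
Species 2 against Day: payoffs 1, -5, 0, -9 → best response Dawn.
Species 2 against Dusk: payoffs 9, 3, 1, 4 → best response Dawn.
Species 2 against Night: payoffs -6, -5, 5, 1 → best response Dusk.
Mutual best responses: (Day, Dawn).

(Day, Dawn)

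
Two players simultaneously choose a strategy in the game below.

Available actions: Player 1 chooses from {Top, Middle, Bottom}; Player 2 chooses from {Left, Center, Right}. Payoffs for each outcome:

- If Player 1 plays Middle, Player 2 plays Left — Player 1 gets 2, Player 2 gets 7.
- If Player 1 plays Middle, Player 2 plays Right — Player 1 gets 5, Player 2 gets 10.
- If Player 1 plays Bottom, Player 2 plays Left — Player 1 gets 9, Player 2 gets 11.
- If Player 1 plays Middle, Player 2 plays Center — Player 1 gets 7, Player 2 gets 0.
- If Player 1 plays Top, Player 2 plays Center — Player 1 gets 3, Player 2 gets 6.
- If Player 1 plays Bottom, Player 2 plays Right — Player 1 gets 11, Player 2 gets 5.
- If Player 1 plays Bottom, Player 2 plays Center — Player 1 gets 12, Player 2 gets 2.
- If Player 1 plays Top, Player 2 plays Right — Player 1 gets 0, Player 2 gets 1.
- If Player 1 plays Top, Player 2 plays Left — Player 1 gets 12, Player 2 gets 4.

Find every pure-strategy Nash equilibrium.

(Top, Left): Player 2 can switch to Center (4 → 6). Not NE.
(Top, Center): Player 1 can switch to Middle (3 → 7). Not NE.
(Top, Right): Player 1 can switch to Middle (0 → 5). Not NE.
(Middle, Left): Player 1 can switch to Top (2 → 12). Not NE.
(Middle, Center): Player 1 can switch to Bottom (7 → 12). Not NE.
(Middle, Right): Player 1 can switch to Bottom (5 → 11). Not NE.
(Bottom, Left): Player 1 can switch to Top (9 → 12). Not NE.
(Bottom, Center): Player 2 can switch to Left (2 → 11). Not NE.
(Bottom, Right): Player 2 can switch to Left (5 → 11). Not NE.

This game has no pure Nash equilibrium.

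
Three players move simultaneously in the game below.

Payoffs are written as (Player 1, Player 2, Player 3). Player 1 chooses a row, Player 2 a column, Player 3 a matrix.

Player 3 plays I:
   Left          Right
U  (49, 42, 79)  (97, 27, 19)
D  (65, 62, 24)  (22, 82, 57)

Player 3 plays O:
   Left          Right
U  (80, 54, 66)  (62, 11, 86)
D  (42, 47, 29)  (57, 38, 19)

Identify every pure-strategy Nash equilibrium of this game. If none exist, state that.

This game has no pure Nash equilibrium.

Player 1 against (Left, I): payoffs 49, 65 → best response D.
Player 1 against (Left, O): payoffs 80, 42 → best response U.
Player 1 against (Right, I): payoffs 97, 22 → best response U.
Player 1 against (Right, O): payoffs 62, 57 → best response U.
Player 2 against (U, I): payoffs 42, 27 → best response Left.
Player 2 against (U, O): payoffs 54, 11 → best response Left.
Player 2 against (D, I): payoffs 62, 82 → best response Right.
Player 2 against (D, O): payoffs 47, 38 → best response Left.
Player 3 against (U, Left): payoffs 79, 66 → best response I.
Player 3 against (U, Right): payoffs 19, 86 → best response O.
Player 3 against (D, Left): payoffs 24, 29 → best response O.
Player 3 against (D, Right): payoffs 57, 19 → best response I.
No profile is a mutual best response for all players.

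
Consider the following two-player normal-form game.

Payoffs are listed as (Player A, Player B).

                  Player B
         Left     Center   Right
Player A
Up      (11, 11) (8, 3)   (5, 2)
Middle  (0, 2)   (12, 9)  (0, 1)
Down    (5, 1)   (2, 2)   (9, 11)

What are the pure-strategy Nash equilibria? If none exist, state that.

The pure Nash equilibria are (Up, Left), (Middle, Center), (Down, Right).

Player A against Left: payoffs 11, 0, 5 → best response Up.
Player A against Center: payoffs 8, 12, 2 → best response Middle.
Player A against Right: payoffs 5, 0, 9 → best response Down.
Player B against Up: payoffs 11, 3, 2 → best response Left.
Player B against Middle: payoffs 2, 9, 1 → best response Center.
Player B against Down: payoffs 1, 2, 11 → best response Right.
Mutual best responses: (Up, Left); (Middle, Center); (Down, Right).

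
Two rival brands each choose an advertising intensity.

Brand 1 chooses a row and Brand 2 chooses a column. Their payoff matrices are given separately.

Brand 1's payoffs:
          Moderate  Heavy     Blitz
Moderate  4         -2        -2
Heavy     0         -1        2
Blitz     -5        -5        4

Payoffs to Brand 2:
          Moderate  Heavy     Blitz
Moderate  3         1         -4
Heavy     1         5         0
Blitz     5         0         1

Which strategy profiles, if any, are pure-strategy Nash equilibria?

(Moderate, Moderate), (Heavy, Heavy)

(Moderate, Moderate): Brand 1 gets 4, best alternative 0; Brand 2 gets 3, best alternative 1. No profitable deviation — NE.
(Moderate, Heavy): Brand 1 can switch to Heavy (-2 → -1). Not NE.
(Moderate, Blitz): Brand 1 can switch to Heavy (-2 → 2). Not NE.
(Heavy, Moderate): Brand 1 can switch to Moderate (0 → 4). Not NE.
(Heavy, Heavy): Brand 1 gets -1, best alternative -2; Brand 2 gets 5, best alternative 1. No profitable deviation — NE.
(Heavy, Blitz): Brand 1 can switch to Blitz (2 → 4). Not NE.
(Blitz, Moderate): Brand 1 can switch to Moderate (-5 → 4). Not NE.
(Blitz, Heavy): Brand 1 can switch to Moderate (-5 → -2). Not NE.
(The remaining 1 profile has a profitable deviation by the same check.)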